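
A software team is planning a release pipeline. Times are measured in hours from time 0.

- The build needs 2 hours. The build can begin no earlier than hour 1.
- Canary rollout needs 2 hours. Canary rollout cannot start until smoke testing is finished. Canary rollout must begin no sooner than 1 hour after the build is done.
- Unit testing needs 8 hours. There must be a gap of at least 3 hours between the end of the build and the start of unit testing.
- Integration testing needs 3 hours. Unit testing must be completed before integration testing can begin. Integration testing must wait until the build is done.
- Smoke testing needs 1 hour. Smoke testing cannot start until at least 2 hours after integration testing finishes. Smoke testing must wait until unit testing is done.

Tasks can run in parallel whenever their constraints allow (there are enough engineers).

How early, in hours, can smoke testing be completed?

20

After its own release at hour 1, the build can start at hour 1 and finishes at hour 3.
After the build (finishes hour 3, plus 3-hour gap → hour 6), unit testing can start at hour 6 and finishes at hour 14.
Integration testing cannot start until unit testing (finishes hour 14); the build (finishes hour 3). The controlling bound is hour 14, so integration testing finishes at 14 + 3 = hour 17.
Smoke testing cannot start until integration testing (finishes hour 17, plus 2-hour gap → hour 19); unit testing (finishes hour 14). The controlling bound is hour 19, so smoke testing finishes at 19 + 1 = hour 20.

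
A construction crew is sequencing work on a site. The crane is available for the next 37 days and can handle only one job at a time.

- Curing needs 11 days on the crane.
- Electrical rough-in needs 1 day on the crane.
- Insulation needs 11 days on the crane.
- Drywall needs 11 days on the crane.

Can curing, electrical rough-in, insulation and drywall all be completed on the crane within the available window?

Running back to back, the jobs need 11 + 1 + 11 + 11 = 34 days on the crane.
Since 34 ≤ 37, they fit within the window.

Yes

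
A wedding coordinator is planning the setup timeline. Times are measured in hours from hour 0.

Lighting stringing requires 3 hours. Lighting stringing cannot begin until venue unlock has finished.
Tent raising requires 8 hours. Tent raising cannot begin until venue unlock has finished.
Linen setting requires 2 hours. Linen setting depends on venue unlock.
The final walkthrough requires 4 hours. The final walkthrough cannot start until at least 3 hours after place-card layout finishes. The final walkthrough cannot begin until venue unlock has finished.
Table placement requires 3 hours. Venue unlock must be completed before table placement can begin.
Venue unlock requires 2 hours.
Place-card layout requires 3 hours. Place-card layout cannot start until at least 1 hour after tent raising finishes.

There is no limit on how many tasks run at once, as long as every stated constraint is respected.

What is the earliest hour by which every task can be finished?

21

Nothing blocks venue unlock, so it runs from hour 0 to hour 2.
After venue unlock (finishes hour 2), lighting stringing can start at hour 2 and finishes at hour 5.
After venue unlock (finishes hour 2), linen setting can start at hour 2 and finishes at hour 4.
Table placement cannot begin until venue unlock (finishes hour 2). It runs from hour 2 to 2 + 3 = hour 5.
After venue unlock (finishes hour 2), tent raising can start at hour 2 and finishes at hour 10.
Place-card layout cannot begin until tent raising (finishes hour 10, plus 1-hour gap → hour 11). It runs from hour 11 to 11 + 3 = hour 14.
The final walkthrough needs all of place-card layout (finishes hour 14, plus 3-hour gap → hour 17); venue unlock (finishes hour 2). That puts its earliest start at hour 17; it finishes at 17 + 4 = hour 21.
All tasks are finished once the last one completes. Finish times: Venue unlock at 2, Tent raising at 10, Table placement at 5, Linen setting at 4, Lighting stringing at 5, Place-card layout at 14, The final walkthrough at 21. The latest is hour 21.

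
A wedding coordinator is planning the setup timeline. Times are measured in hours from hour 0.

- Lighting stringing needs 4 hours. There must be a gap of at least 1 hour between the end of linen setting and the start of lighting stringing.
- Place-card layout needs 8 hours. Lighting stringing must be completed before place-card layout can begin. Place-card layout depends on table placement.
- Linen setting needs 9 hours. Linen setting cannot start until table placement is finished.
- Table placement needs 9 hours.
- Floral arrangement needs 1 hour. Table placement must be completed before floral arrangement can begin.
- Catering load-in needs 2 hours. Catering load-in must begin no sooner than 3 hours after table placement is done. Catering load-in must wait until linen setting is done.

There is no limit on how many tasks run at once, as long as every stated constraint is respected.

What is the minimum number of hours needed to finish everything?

Table placement has no prerequisites, so it starts at hour 0 and finishes at hour 9.
Floral arrangement cannot begin until table placement (finishes hour 9). It runs from hour 9 to 9 + 1 = hour 10.
After table placement (finishes hour 9), linen setting can start at hour 9 and finishes at hour 18.
Catering load-in needs all of table placement (finishes hour 9, plus 3-hour gap → hour 12); linen setting (finishes hour 18). That puts its earliest start at hour 18; it finishes at 18 + 2 = hour 20.
After linen setting (finishes hour 18, plus 1-hour gap → hour 19), lighting stringing can start at hour 19 and finishes at hour 23.
Place-card layout needs all of lighting stringing (finishes hour 23); table placement (finishes hour 9). That puts its earliest start at hour 23; it finishes at 23 + 8 = hour 31.
All tasks are finished once the last one completes. Finish times: Table placement at 9, Linen setting at 18, Floral arrangement at 10, Lighting stringing at 23, Catering load-in at 20, Place-card layout at 31. The latest is hour 31.

31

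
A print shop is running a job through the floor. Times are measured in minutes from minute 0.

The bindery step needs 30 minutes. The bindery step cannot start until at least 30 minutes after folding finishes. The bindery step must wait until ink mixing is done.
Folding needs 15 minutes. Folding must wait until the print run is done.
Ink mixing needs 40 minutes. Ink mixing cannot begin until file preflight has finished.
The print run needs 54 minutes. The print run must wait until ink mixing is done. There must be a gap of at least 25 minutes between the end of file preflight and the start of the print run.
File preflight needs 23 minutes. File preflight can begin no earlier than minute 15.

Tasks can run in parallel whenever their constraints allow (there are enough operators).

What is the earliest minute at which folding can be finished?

File preflight waits on its own release at minute 15, so it starts at minute 15 and finishes at 15 + 23 = minute 38.
Ink mixing cannot begin until file preflight (finishes minute 38). It runs from minute 38 to 38 + 40 = minute 78.
The print run needs all of ink mixing (finishes minute 78); file preflight (finishes minute 38, plus 25-minute gap → minute 63). That puts its earliest start at minute 78; it finishes at 78 + 54 = minute 132.
Folding cannot begin until the print run (finishes minute 132). It runs from minute 132 to 132 + 15 = minute 147.

147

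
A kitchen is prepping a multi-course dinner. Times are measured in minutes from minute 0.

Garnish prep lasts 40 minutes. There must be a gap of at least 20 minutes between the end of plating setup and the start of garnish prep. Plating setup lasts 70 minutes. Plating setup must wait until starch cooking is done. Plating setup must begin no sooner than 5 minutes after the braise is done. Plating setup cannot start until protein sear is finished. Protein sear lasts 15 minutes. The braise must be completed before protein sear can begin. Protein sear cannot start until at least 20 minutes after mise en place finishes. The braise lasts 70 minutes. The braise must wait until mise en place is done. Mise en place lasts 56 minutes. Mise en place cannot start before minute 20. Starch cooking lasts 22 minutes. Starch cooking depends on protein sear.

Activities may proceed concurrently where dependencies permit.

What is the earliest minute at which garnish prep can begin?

After its own release at minute 20, mise en place can start at minute 20 and finishes at minute 76.
The braise waits on mise en place (finishes minute 76), so it starts at minute 76 and finishes at 76 + 70 = minute 146.
For protein sear: the braise (finishes minute 146); mise en place (finishes minute 76, plus 20-minute gap → minute 96). Taking the maximum gives a start of minute 146, and it finishes at 146 + 15 = minute 161.
Starch cooking waits on protein sear (finishes minute 161), so it starts at minute 161 and finishes at 161 + 22 = minute 183.
Plating setup needs all of starch cooking (finishes minute 183); the braise (finishes minute 146, plus 5-minute gap → minute 151); protein sear (finishes minute 161). That puts its earliest start at minute 183; it finishes at 183 + 70 = minute 253.
Garnish prep waits on plating setup (finishes minute 253, plus 20-minute gap → minute 273), so the earliest it can start is minute 273.

273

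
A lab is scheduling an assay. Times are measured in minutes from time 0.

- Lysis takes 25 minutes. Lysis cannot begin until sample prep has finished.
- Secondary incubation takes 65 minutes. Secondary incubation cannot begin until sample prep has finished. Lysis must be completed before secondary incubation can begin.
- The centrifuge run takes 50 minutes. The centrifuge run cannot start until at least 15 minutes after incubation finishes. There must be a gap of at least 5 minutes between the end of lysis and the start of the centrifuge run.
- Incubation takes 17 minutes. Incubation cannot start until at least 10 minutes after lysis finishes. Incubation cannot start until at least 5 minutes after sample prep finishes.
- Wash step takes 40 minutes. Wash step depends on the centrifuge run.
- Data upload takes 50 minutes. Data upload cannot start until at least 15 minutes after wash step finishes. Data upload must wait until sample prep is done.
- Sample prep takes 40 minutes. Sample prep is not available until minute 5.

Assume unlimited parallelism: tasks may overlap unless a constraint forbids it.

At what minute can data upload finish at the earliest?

Sample prep waits on its own release at minute 5, so it starts at minute 5 and finishes at 5 + 40 = minute 45.
Lysis cannot begin until sample prep (finishes minute 45). It runs from minute 45 to 45 + 25 = minute 70.
For incubation: lysis (finishes minute 70, plus 10-minute gap → minute 80); sample prep (finishes minute 45, plus 5-minute gap → minute 50). Taking the maximum gives a start of minute 80, and it finishes at 80 + 17 = minute 97.
The centrifuge run needs all of incubation (finishes minute 97, plus 15-minute gap → minute 112); lysis (finishes minute 70, plus 5-minute gap → minute 75). That puts its earliest start at minute 112; it finishes at 112 + 50 = minute 162.
After the centrifuge run (finishes minute 162), wash step can start at minute 162 and finishes at minute 202.
Data upload has to wait for wash step (finishes minute 202, plus 15-minute gap → minute 217); sample prep (finishes minute 45). The latest of these is minute 217, so data upload runs minute 217 to 217 + 50 = minute 267.

267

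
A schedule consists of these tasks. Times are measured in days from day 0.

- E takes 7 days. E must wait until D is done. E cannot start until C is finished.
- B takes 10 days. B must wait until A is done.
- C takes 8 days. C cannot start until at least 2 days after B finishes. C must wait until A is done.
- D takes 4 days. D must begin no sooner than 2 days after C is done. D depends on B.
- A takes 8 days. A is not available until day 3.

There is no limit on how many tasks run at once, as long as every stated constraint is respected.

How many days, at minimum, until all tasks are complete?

44

A waits on its own release at day 3, so it starts at day 3 and finishes at 3 + 8 = day 11.
B waits on A (finishes day 11), so it starts at day 11 and finishes at 11 + 10 = day 21.
C needs all of B (finishes day 21, plus 2-day gap → day 23); A (finishes day 11). That puts its earliest start at day 23; it finishes at 23 + 8 = day 31.
D needs all of C (finishes day 31, plus 2-day gap → day 33); B (finishes day 21). That puts its earliest start at day 33; it finishes at 33 + 4 = day 37.
E has to wait for D (finishes day 37); C (finishes day 31). The latest of these is day 37, so E runs day 37 to 37 + 7 = day 44.
All tasks are finished once the last one completes. Finish times: A at 11, B at 21, C at 31, D at 37, E at 44. The latest is day 44.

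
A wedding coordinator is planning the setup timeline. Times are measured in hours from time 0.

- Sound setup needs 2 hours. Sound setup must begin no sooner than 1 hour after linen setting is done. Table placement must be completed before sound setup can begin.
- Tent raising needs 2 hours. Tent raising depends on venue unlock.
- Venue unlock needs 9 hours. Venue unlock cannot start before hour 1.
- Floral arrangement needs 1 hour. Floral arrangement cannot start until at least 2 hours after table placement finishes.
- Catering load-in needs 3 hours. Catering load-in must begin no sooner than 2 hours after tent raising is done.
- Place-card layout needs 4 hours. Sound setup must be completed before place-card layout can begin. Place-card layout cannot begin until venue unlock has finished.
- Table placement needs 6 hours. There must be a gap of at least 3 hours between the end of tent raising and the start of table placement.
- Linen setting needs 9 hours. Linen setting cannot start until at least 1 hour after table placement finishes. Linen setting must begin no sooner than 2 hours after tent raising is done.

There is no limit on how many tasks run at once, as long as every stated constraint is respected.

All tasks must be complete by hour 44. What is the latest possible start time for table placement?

Place-card layout must finish by hour 44; it takes 4 hours, so it must start by 44 − 4 = hour 40.
Sound setup must finish before place-card layout (must start by hour 40). With a 2-hour duration, sound setup must start by 40 − 2 = hour 38.
Since sound setup (must start by hour 38, minus 1-hour gap → hour 37) depends on it, linen setting must finish by hour 37. Backing off its 9-hour duration gives a latest start of hour 28.
Floral arrangement must finish by hour 44; it takes 1 hour, so it must start by 44 − 1 = hour 43.
For table placement: linen setting (must start by hour 28, minus 1-hour gap → hour 27); floral arrangement (must start by hour 43, minus 2-hour gap → hour 41); sound setup (must start by hour 38). The most restrictive is hour 27; with a 6-hour duration, table placement must start by hour 21.

21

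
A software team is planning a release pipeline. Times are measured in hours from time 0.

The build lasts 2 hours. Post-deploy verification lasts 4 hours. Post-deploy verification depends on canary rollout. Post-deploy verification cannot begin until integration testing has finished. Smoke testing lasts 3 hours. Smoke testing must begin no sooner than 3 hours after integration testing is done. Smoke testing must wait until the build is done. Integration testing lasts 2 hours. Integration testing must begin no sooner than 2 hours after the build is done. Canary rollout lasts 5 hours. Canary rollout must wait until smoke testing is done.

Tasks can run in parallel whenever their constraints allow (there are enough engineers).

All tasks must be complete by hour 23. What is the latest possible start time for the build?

Nothing follows post-deploy verification; the deadline of hour 23 is its only limit. It must start by 23 − 4 = hour 19.
Canary rollout feeds into post-deploy verification (must start by hour 19); so canary rollout must finish by hour 19 and therefore start by hour 14.
Since canary rollout (must start by hour 14) depends on it, smoke testing must finish by hour 14. Backing off its 3-hour duration gives a latest start of hour 11.
Integration testing feeds smoke testing (must start by hour 11, minus 3-hour gap → hour 8); post-deploy verification (must start by hour 19). Taking the minimum, integration testing must finish by hour 8 and start by 8 − 2 = hour 6.
For the build: integration testing (must start by hour 6, minus 2-hour gap → hour 4); smoke testing (must start by hour 11). The most restrictive is hour 4; with a 2-hour duration, the build must start by hour 2.

2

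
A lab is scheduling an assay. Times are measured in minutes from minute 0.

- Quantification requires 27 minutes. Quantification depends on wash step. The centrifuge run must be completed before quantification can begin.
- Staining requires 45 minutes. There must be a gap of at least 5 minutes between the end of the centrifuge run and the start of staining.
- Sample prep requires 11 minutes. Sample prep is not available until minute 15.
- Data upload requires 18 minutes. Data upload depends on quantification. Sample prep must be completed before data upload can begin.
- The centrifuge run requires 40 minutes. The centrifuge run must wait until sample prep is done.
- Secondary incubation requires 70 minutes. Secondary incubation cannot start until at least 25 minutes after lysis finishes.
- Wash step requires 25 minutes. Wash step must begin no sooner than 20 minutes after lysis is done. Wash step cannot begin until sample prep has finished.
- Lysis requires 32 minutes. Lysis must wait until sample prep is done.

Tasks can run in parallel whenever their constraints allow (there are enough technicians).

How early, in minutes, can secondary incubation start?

Sample prep cannot begin until its own release at minute 15. It runs from minute 15 to 15 + 11 = minute 26.
Lysis cannot begin until sample prep (finishes minute 26). It runs from minute 26 to 26 + 32 = minute 58.
Secondary incubation waits on lysis (finishes minute 58, plus 25-minute gap → minute 83), so the earliest it can start is minute 83.

83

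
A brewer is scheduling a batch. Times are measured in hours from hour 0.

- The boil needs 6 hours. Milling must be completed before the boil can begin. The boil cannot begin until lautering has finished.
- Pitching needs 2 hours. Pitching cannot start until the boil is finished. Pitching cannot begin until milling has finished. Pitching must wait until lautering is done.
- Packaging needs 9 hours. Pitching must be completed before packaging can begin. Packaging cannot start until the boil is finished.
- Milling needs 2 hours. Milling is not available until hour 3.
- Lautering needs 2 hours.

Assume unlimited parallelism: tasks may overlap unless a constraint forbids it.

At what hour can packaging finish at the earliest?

22

Lautering can start immediately at hour 0; it finishes at hour 2.
After its own release at hour 3, milling can start at hour 3 and finishes at hour 5.
The boil has to wait for milling (finishes hour 5); lautering (finishes hour 2). The latest of these is hour 5, so the boil runs hour 5 to 5 + 6 = hour 11.
Pitching cannot start until the boil (finishes hour 11); milling (finishes hour 5); lautering (finishes hour 2). The controlling bound is hour 11, so pitching finishes at 11 + 2 = hour 13.
Packaging needs all of pitching (finishes hour 13); the boil (finishes hour 11). That puts its earliest start at hour 13; it finishes at 13 + 9 = hour 22.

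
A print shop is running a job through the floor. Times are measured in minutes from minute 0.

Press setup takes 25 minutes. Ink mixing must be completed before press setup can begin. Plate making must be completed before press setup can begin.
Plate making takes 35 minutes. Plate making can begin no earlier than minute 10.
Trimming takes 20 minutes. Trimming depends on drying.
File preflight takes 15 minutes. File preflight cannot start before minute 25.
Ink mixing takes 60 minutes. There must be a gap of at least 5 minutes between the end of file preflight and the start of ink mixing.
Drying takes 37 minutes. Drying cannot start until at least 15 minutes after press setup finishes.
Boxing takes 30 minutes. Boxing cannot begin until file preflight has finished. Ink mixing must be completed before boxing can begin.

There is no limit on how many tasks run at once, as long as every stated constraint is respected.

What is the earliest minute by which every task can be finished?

202

Plate making cannot begin until its own release at minute 10. It runs from minute 10 to 10 + 35 = minute 45.
File preflight waits on its own release at minute 25, so it starts at minute 25 and finishes at 25 + 15 = minute 40.
Ink mixing waits on file preflight (finishes minute 40, plus 5-minute gap → minute 45), so it starts at minute 45 and finishes at 45 + 60 = minute 105.
Boxing has to wait for file preflight (finishes minute 40); ink mixing (finishes minute 105). The latest of these is minute 105, so boxing runs minute 105 to 105 + 30 = minute 135.
Press setup needs all of ink mixing (finishes minute 105); plate making (finishes minute 45). That puts its earliest start at minute 105; it finishes at 105 + 25 = minute 130.
Drying waits on press setup (finishes minute 130, plus 15-minute gap → minute 145), so it starts at minute 145 and finishes at 145 + 37 = minute 182.
After drying (finishes minute 182), trimming can start at minute 182 and finishes at minute 202.
All tasks are finished once the last one completes. Finish times: File preflight at 40, Plate making at 45, Ink mixing at 105, Press setup at 130, Drying at 182, Trimming at 202, Boxing at 135. The latest is minute 202.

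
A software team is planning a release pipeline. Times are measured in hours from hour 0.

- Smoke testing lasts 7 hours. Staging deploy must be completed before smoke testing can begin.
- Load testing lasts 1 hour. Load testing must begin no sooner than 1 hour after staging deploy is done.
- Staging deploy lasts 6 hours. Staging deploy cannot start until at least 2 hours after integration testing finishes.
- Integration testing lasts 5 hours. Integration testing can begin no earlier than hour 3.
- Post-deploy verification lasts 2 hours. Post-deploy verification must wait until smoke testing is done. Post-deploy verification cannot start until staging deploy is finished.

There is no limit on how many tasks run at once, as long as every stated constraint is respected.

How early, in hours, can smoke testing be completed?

Integration testing waits on its own release at hour 3, so it starts at hour 3 and finishes at 3 + 5 = hour 8.
After integration testing (finishes hour 8, plus 2-hour gap → hour 10), staging deploy can start at hour 10 and finishes at hour 16.
Smoke testing waits on staging deploy (finishes hour 16), so it starts at hour 16 and finishes at 16 + 7 = hour 23.

23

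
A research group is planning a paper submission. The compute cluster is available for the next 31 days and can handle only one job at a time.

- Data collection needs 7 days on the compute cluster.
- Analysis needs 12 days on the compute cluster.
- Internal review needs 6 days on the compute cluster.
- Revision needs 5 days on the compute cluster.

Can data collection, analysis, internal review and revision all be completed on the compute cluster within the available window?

Yes

Running back to back, the jobs need 7 + 12 + 6 + 5 = 30 days on the compute cluster.
Since 30 ≤ 31, they fit within the window.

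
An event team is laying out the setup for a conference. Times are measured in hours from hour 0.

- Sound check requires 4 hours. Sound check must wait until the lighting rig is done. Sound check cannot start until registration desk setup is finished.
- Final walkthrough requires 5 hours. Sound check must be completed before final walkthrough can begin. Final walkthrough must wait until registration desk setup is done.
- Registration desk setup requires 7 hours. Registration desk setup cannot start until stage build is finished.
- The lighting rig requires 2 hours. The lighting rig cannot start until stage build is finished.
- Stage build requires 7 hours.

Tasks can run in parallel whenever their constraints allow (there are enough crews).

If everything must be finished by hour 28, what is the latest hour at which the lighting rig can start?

17

Nothing follows final walkthrough; the deadline of hour 28 is its only limit. It must start by 28 − 5 = hour 23.
Since final walkthrough (must start by hour 23) depends on it, sound check must finish by hour 23. Backing off its 4-hour duration gives a latest start of hour 19.
The lighting rig must finish before sound check (must start by hour 19). With a 2-hour duration, the lighting rig must start by 19 − 2 = hour 17.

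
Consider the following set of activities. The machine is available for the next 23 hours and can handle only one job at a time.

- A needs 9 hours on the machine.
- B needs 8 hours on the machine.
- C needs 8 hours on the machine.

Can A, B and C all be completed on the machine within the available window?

Running back to back, the jobs need 9 + 8 + 8 = 25 hours on the machine.
Since 25 > 23, they cannot all fit.

No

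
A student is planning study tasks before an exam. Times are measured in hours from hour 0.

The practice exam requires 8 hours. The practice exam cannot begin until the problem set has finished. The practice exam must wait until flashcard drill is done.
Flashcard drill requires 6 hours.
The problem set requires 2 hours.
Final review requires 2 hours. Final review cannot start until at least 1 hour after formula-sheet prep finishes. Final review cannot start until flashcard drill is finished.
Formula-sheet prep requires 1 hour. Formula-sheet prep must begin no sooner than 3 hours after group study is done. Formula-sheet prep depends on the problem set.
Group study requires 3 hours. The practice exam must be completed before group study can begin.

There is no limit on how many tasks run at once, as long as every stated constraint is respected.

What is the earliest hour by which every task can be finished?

Nothing blocks flashcard drill, so it runs from hour 0 to hour 6.
The problem set can start immediately at hour 0; it finishes at hour 2.
The practice exam needs all of the problem set (finishes hour 2); flashcard drill (finishes hour 6). That puts its earliest start at hour 6; it finishes at 6 + 8 = hour 14.
Group study waits on the practice exam (finishes hour 14), so it starts at hour 14 and finishes at 14 + 3 = hour 17.
Formula-sheet prep has to wait for group study (finishes hour 17, plus 3-hour gap → hour 20); the problem set (finishes hour 2). The latest of these is hour 20, so formula-sheet prep runs hour 20 to 20 + 1 = hour 21.
Final review cannot start until formula-sheet prep (finishes hour 21, plus 1-hour gap → hour 22); flashcard drill (finishes hour 6). The controlling bound is hour 22, so final review finishes at 22 + 2 = hour 24.
All tasks are finished once the last one completes. Finish times: The problem set at 2, Flashcard drill at 6, The practice exam at 14, Group study at 17, Formula-sheet prep at 21, Final review at 24. The latest is hour 24.

24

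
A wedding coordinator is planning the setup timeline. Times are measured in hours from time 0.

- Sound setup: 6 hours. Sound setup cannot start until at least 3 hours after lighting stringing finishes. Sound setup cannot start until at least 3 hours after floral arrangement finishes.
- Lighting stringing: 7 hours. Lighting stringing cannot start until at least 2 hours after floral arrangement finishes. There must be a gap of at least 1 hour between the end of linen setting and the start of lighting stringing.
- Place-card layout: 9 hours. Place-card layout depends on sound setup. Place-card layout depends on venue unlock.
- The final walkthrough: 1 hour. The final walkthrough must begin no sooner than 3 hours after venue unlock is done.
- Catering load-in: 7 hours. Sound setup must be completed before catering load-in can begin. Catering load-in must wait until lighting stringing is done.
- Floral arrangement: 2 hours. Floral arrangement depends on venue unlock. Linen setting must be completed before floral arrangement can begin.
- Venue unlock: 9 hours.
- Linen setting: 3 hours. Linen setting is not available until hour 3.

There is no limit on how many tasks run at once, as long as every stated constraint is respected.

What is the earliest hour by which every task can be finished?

Linen setting waits on its own release at hour 3, so it starts at hour 3 and finishes at 3 + 3 = hour 6.
Venue unlock has no prerequisites, so it starts at hour 0 and finishes at hour 9.
The final walkthrough cannot begin until venue unlock (finishes hour 9, plus 3-hour gap → hour 12). It runs from hour 12 to 12 + 1 = hour 13.
Floral arrangement cannot start until venue unlock (finishes hour 9); linen setting (finishes hour 6). The controlling bound is hour 9, so floral arrangement finishes at 9 + 2 = hour 11.
Lighting stringing cannot start until floral arrangement (finishes hour 11, plus 2-hour gap → hour 13); linen setting (finishes hour 6, plus 1-hour gap → hour 7). The controlling bound is hour 13, so lighting stringing finishes at 13 + 7 = hour 20.
Sound setup needs all of lighting stringing (finishes hour 20, plus 3-hour gap → hour 23); floral arrangement (finishes hour 11, plus 3-hour gap → hour 14). That puts its earliest start at hour 23; it finishes at 23 + 6 = hour 29.
For place-card layout: sound setup (finishes hour 29); venue unlock (finishes hour 9). Taking the maximum gives a start of hour 29, and it finishes at 29 + 9 = hour 38.
For catering load-in: sound setup (finishes hour 29); lighting stringing (finishes hour 20). Taking the maximum gives a start of hour 29, and it finishes at 29 + 7 = hour 36.
All tasks are finished once the last one completes. Finish times: Venue unlock at 9, Linen setting at 6, Floral arrangement at 11, Lighting stringing at 20, Sound setup at 29, Catering load-in at 36, Place-card layout at 38, The final walkthrough at 13. The latest is hour 38.

38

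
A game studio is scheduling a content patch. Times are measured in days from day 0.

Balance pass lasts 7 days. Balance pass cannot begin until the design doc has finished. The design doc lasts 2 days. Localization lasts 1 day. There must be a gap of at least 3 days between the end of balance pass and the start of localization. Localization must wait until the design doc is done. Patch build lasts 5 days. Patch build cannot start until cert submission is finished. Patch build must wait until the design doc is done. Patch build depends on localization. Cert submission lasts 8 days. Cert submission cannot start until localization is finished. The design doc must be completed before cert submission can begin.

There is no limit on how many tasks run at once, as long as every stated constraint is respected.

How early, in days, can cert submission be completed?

21

The design doc has no prerequisites, so it starts at day 0 and finishes at day 2.
After the design doc (finishes day 2), balance pass can start at day 2 and finishes at day 9.
Localization cannot start until balance pass (finishes day 9, plus 3-day gap → day 12); the design doc (finishes day 2). The controlling bound is day 12, so localization finishes at 12 + 1 = day 13.
Cert submission cannot start until localization (finishes day 13); the design doc (finishes day 2). The controlling bound is day 13, so cert submission finishes at 13 + 8 = day 21.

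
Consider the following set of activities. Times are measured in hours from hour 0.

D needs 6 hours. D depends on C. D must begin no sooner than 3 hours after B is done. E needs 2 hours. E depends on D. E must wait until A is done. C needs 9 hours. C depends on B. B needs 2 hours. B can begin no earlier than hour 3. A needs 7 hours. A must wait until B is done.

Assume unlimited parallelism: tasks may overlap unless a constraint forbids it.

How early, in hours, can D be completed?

After its own release at hour 3, B can start at hour 3 and finishes at hour 5.
C cannot begin until B (finishes hour 5). It runs from hour 5 to 5 + 9 = hour 14.
For D: C (finishes hour 14); B (finishes hour 5, plus 3-hour gap → hour 8). Taking the maximum gives a start of hour 14, and it finishes at 14 + 6 = hour 20.

20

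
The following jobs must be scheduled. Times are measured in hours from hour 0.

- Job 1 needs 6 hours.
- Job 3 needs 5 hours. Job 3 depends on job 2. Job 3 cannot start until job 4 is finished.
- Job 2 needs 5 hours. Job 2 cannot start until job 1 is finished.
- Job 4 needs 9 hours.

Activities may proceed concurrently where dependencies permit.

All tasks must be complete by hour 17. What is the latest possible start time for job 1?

1

Job 3 must finish by hour 17; it takes 5 hours, so it must start by 17 − 5 = hour 12.
Job 2 must finish before job 3 (must start by hour 12). With a 5-hour duration, job 2 must start by 12 − 5 = hour 7.
Job 1 must finish before job 2 (must start by hour 7). With a 6-hour duration, job 1 must start by 7 − 6 = hour 1.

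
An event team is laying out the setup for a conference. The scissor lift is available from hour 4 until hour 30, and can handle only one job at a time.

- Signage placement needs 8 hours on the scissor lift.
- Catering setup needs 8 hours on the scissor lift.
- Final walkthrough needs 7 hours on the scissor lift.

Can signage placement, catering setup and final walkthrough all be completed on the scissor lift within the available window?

The scissor lift window is 30 − 4 = 26 hours.
Running back to back, the jobs need 8 + 8 + 7 = 23 hours on the scissor lift.
Since 23 ≤ 26, they fit within the window.

Yes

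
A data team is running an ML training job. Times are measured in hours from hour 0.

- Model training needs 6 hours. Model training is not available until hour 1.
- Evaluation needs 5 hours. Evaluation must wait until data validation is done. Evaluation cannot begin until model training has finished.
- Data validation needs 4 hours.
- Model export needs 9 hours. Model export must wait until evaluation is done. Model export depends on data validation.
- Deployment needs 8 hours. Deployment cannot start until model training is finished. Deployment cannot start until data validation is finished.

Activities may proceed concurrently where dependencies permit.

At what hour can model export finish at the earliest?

21

After its own release at hour 1, model training can start at hour 1 and finishes at hour 7.
Data validation can start immediately at hour 0; it finishes at hour 4.
Evaluation cannot start until data validation (finishes hour 4); model training (finishes hour 7). The controlling bound is hour 7, so evaluation finishes at 7 + 5 = hour 12.
Model export cannot start until evaluation (finishes hour 12); data validation (finishes hour 4). The controlling bound is hour 12, so model export finishes at 12 + 9 = hour 21.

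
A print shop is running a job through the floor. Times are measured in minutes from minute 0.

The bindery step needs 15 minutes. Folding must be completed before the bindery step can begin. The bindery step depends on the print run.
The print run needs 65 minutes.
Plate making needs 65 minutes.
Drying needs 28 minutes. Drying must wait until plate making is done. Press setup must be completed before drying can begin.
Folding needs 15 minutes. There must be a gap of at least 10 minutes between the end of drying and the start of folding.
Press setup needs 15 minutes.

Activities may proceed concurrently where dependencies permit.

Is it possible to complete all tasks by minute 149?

Nothing blocks the print run, so it runs from minute 0 to minute 65.
Press setup can start immediately at minute 0; it finishes at minute 15.
Plate making has no prerequisites, so it starts at minute 0 and finishes at minute 65.
Drying has to wait for plate making (finishes minute 65); press setup (finishes minute 15). The latest of these is minute 65, so drying runs minute 65 to 65 + 28 = minute 93.
After drying (finishes minute 93, plus 10-minute gap → minute 103), folding can start at minute 103 and finishes at minute 118.
For the bindery step: folding (finishes minute 118); the print run (finishes minute 65). Taking the maximum gives a start of minute 118, and it finishes at 118 + 15 = minute 133.
Every task is finished by minute 133, which is no later than the deadline of 149, so the schedule is feasible.

Yes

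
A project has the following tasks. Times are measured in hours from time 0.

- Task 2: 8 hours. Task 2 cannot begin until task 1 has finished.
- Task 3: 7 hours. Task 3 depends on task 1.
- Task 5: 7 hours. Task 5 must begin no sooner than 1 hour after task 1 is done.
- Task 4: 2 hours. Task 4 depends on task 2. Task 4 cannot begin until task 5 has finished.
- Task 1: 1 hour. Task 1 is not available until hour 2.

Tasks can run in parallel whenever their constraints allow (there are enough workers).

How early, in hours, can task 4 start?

11

After its own release at hour 2, task 1 can start at hour 2 and finishes at hour 3.
Task 5 cannot begin until task 1 (finishes hour 3, plus 1-hour gap → hour 4). It runs from hour 4 to 4 + 7 = hour 11.
Task 2 cannot begin until task 1 (finishes hour 3). It runs from hour 3 to 3 + 8 = hour 11.
Task 4 waits on task 2 (finishes hour 11); task 5 (finishes hour 11). The latest of these is hour 11, which is the earliest task 4 can start.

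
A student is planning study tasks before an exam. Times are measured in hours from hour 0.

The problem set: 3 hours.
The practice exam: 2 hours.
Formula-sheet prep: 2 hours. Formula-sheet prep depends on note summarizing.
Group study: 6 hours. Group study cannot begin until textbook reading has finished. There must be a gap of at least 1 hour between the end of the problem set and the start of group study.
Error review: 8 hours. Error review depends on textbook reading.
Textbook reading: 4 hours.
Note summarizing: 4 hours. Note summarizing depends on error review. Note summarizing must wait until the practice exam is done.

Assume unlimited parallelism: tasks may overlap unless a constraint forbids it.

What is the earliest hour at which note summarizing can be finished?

The practice exam has no prerequisites, so it starts at hour 0 and finishes at hour 2.
Textbook reading can start immediately at hour 0; it finishes at hour 4.
Error review cannot begin until textbook reading (finishes hour 4). It runs from hour 4 to 4 + 8 = hour 12.
Note summarizing cannot start until error review (finishes hour 12); the practice exam (finishes hour 2). The controlling bound is hour 12, so note summarizing finishes at 12 + 4 = hour 16.

16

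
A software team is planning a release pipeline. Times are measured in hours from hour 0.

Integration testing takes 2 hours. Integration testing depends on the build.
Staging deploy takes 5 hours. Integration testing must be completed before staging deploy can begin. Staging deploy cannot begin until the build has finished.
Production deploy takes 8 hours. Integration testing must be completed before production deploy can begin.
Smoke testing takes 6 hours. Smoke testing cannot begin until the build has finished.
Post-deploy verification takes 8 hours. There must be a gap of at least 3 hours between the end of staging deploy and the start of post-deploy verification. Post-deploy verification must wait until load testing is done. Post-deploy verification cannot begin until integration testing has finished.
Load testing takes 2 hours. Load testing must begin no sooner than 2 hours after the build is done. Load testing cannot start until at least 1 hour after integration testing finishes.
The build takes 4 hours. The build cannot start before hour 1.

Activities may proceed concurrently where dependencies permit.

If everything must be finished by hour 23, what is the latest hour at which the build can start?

Post-deploy verification has no dependents, so it just needs to finish by hour 23. Starting by 23 − 8 = hour 15 achieves that.
Staging deploy feeds into post-deploy verification (must start by hour 15, minus 3-hour gap → hour 12); so staging deploy must finish by hour 12 and therefore start by hour 7.
Since post-deploy verification (must start by hour 15) depends on it, load testing must finish by hour 15. Backing off its 2-hour duration gives a latest start of hour 13.
Production deploy must finish by hour 23; it takes 8 hours, so it must start by 23 − 8 = hour 15.
Integration testing must finish in time for staging deploy (must start by hour 7); load testing (must start by hour 13, minus 1-hour gap → hour 12); production deploy (must start by hour 15); post-deploy verification (must start by hour 15). The tightest is hour 7, so integration testing must start by 7 − 2 = hour 5.
Smoke testing must finish by hour 23; it takes 6 hours, so it must start by 23 − 6 = hour 17.
For the build: integration testing (must start by hour 5); staging deploy (must start by hour 7); smoke testing (must start by hour 17); load testing (must start by hour 13, minus 2-hour gap → hour 11). The most restrictive is hour 5; with a 4-hour duration, the build must start by hour 1.

1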